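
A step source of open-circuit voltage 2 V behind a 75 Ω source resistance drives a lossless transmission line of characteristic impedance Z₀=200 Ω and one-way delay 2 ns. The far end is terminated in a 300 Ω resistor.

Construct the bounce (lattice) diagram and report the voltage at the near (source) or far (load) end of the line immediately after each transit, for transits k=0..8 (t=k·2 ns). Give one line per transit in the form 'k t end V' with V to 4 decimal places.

0 0 source 1.4545
1 2 load 1.7455
2 4 source 1.6132
3 6 load 1.5868
4 8 source 1.5988
5 10 load 1.6012
6 12 source 1.6001
7 14 load 1.5999
8 16 source 1.6000

Γ_L=0.200000, Γ_S=-0.454545; launch V₁=2·200/275=1.454545
k=0 src: V=1.4545
k=1 load: inc=1.454545, refl=1.454545·0.200000=0.2909; V=0.000000+1.454545+0.290909=1.7455
k=2 src: inc=0.290909, refl=0.290909·-0.454545=-0.1322; V=1.454545+0.290909+-0.132231=1.6132
k=3 load: inc=-0.132231, refl=-0.132231·0.200000=-0.0264; V=1.745455+-0.132231+-0.026446=1.5868
k=4 src: inc=-0.026446, refl=-0.026446·-0.454545=0.0120; V=1.613223+-0.026446+0.012021=1.5988
k=5 load: inc=0.012021, refl=0.012021·0.200000=0.0024; V=1.586777+0.012021+0.002404=1.6012
k=6 src: inc=0.002404, refl=0.002404·-0.454545=-0.0011; V=1.598798+0.002404+-0.001093=1.6001
k=7 load: inc=-0.001093, refl=-0.001093·0.200000=-0.0002; V=1.601202+-0.001093+-0.000219=1.5999
k=8 src: inc=-0.000219, refl=-0.000219·-0.454545=0.0001; V=1.600109+-0.000219+0.000099=1.6000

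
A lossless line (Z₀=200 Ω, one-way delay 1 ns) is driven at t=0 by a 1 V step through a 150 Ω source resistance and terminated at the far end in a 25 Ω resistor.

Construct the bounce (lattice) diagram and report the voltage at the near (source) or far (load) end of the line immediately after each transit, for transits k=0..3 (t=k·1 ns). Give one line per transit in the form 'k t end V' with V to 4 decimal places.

Γ_L=-0.777778, Γ_S=-0.142857; launch V₁=1·200/350=0.571429
k=0 src: V=0.5714
k=1 load: inc=0.571429, refl=0.571429·-0.777778=-0.4444; V=0.000000+0.571429+-0.444444=0.1270
k=2 src: inc=-0.444444, refl=-0.444444·-0.142857=0.0635; V=0.571429+-0.444444+0.063492=0.1905
k=3 load: inc=0.063492, refl=0.063492·-0.777778=-0.0494; V=0.126984+0.063492+-0.049383=0.1411

0 0 source 0.5714
1 1 load 0.1270
2 2 source 0.1905
3 3 load 0.1411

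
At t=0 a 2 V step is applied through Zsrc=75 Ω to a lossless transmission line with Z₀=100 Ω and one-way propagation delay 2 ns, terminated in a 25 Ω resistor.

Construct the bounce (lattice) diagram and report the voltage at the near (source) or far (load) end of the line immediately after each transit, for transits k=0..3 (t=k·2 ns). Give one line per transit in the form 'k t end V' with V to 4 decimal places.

0 0 source 1.1429
1 2 load 0.4571
2 4 source 0.5551
3 6 load 0.4963

Γ_L=-0.600000, Γ_S=-0.142857; launch V₁=2·100/175=1.142857
k=0 src: V=1.1429
k=1 load: inc=1.142857, refl=1.142857·-0.600000=-0.6857; V=0.000000+1.142857+-0.685714=0.4571
k=2 src: inc=-0.685714, refl=-0.685714·-0.142857=0.0980; V=1.142857+-0.685714+0.097959=0.5551
k=3 load: inc=0.097959, refl=0.097959·-0.600000=-0.0588; V=0.457143+0.097959+-0.058776=0.4963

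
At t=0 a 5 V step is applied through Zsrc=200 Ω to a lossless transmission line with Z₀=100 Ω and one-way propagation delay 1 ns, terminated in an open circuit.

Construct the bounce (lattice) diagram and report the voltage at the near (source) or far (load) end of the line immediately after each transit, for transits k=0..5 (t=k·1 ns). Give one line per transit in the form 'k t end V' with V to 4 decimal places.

Γ_L=1.000000, Γ_S=0.333333; launch V₁=5·100/300=1.666667
k=0 src: V=1.6667
k=1 load: inc=1.666667, refl=1.666667·1.000000=1.6667; V=0.000000+1.666667+1.666667=3.3333
k=2 src: inc=1.666667, refl=1.666667·0.333333=0.5556; V=1.666667+1.666667+0.555556=3.8889
k=3 load: inc=0.555556, refl=0.555556·1.000000=0.5556; V=3.333333+0.555556+0.555556=4.4444
k=4 src: inc=0.555556, refl=0.555556·0.333333=0.1852; V=3.888889+0.555556+0.185185=4.6296
k=5 load: inc=0.185185, refl=0.185185·1.000000=0.1852; V=4.444444+0.185185+0.185185=4.8148

0 0 source 1.6667
1 1 load 3.3333
2 2 source 3.8889
3 3 load 4.4444
4 4 source 4.6296
5 5 load 4.8148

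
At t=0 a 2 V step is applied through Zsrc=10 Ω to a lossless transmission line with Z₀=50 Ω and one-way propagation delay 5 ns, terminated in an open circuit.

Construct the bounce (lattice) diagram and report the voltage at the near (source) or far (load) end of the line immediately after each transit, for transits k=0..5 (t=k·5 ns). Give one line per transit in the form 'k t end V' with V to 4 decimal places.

Γ_L=1.000000, Γ_S=-0.666667; launch V₁=2·50/60=1.666667
k=0 src: V=1.6667
k=1 load: inc=1.666667, refl=1.666667·1.000000=1.6667; V=0.000000+1.666667+1.666667=3.3333
k=2 src: inc=1.666667, refl=1.666667·-0.666667=-1.1111; V=1.666667+1.666667+-1.111111=2.2222
k=3 load: inc=-1.111111, refl=-1.111111·1.000000=-1.1111; V=3.333333+-1.111111+-1.111111=1.1111
k=4 src: inc=-1.111111, refl=-1.111111·-0.666667=0.7407; V=2.222222+-1.111111+0.740741=1.8519
k=5 load: inc=0.740741, refl=0.740741·1.000000=0.7407; V=1.111111+0.740741+0.740741=2.5926

0 0 source 1.6667
1 5 load 3.3333
2 10 source 2.2222
3 15 load 1.1111
4 20 source 1.8519
5 25 load 2.5926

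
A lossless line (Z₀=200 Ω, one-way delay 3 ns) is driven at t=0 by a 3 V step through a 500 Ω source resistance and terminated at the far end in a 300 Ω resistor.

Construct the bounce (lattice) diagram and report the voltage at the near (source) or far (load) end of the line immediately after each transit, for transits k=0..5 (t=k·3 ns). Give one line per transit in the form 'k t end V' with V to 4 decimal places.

Γ_L=0.200000, Γ_S=0.428571; launch V₁=3·200/700=0.857143
k=0 src: V=0.8571
k=1 load: inc=0.857143, refl=0.857143·0.200000=0.1714; V=0.000000+0.857143+0.171429=1.0286
k=2 src: inc=0.171429, refl=0.171429·0.428571=0.0735; V=0.857143+0.171429+0.073469=1.1020
k=3 load: inc=0.073469, refl=0.073469·0.200000=0.0147; V=1.028571+0.073469+0.014694=1.1167
k=4 src: inc=0.014694, refl=0.014694·0.428571=0.0063; V=1.102041+0.014694+0.006297=1.1230
k=5 load: inc=0.006297, refl=0.006297·0.200000=0.0013; V=1.116735+0.006297+0.001259=1.1243

0 0 source 0.8571
1 3 load 1.0286
2 6 source 1.1020
3 9 load 1.1167
4 12 source 1.1230
5 15 load 1.1243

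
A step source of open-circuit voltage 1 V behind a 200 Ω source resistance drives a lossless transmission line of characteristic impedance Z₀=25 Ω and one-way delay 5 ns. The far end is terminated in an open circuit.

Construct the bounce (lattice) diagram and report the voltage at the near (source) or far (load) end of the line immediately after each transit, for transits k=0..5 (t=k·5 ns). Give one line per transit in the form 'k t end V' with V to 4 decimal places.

0 0 source 0.1111
1 5 load 0.2222
2 10 source 0.3086
3 15 load 0.3951
4 20 source 0.4623
5 25 load 0.5295

Γ_L=1.000000, Γ_S=0.777778; launch V₁=1·25/225=0.111111
k=0 src: V=0.1111
k=1 load: inc=0.111111, refl=0.111111·1.000000=0.1111; V=0.000000+0.111111+0.111111=0.2222
k=2 src: inc=0.111111, refl=0.111111·0.777778=0.0864; V=0.111111+0.111111+0.086420=0.3086
k=3 load: inc=0.086420, refl=0.086420·1.000000=0.0864; V=0.222222+0.086420+0.086420=0.3951
k=4 src: inc=0.086420, refl=0.086420·0.777778=0.0672; V=0.308642+0.086420+0.067215=0.4623
k=5 load: inc=0.067215, refl=0.067215·1.000000=0.0672; V=0.395062+0.067215+0.067215=0.5295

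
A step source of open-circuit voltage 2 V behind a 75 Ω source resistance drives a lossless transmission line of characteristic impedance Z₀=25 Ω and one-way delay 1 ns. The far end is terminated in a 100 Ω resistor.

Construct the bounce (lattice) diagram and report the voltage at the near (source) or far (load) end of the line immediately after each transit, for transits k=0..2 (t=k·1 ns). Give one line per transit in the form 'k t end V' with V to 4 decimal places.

Γ_L=0.600000, Γ_S=0.500000; launch V₁=2·25/100=0.500000
k=0 src: V=0.5000
k=1 load: inc=0.500000, refl=0.500000·0.600000=0.3000; V=0.000000+0.500000+0.300000=0.8000
k=2 src: inc=0.300000, refl=0.300000·0.500000=0.1500; V=0.500000+0.300000+0.150000=0.9500

0 0 source 0.5000
1 1 load 0.8000
2 2 source 0.9500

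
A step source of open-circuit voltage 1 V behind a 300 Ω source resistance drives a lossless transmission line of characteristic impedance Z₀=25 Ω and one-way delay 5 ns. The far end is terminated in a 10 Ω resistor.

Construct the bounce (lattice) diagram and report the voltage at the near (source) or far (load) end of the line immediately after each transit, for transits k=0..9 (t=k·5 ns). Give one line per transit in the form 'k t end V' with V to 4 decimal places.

Γ_L=-0.428571, Γ_S=0.846154; launch V₁=1·25/325=0.076923
k=0 src: V=0.0769
k=1 load: inc=0.076923, refl=0.076923·-0.428571=-0.0330; V=0.000000+0.076923+-0.032967=0.0440
k=2 src: inc=-0.032967, refl=-0.032967·0.846154=-0.0279; V=0.076923+-0.032967+-0.027895=0.0161
k=3 load: inc=-0.027895, refl=-0.027895·-0.428571=0.0120; V=0.043956+-0.027895+0.011955=0.0280
k=4 src: inc=0.011955, refl=0.011955·0.846154=0.0101; V=0.016061+0.011955+0.010116=0.0381
k=5 load: inc=0.010116, refl=0.010116·-0.428571=-0.0043; V=0.028016+0.010116+-0.004335=0.0338
k=6 src: inc=-0.004335, refl=-0.004335·0.846154=-0.0037; V=0.038132+-0.004335+-0.003668=0.0301
k=7 load: inc=-0.003668, refl=-0.003668·-0.428571=0.0016; V=0.033796+-0.003668+0.001572=0.0317
k=8 src: inc=0.001572, refl=0.001572·0.846154=0.0013; V=0.030128+0.001572+0.001330=0.0330
k=9 load: inc=0.001330, refl=0.001330·-0.428571=-0.0006; V=0.031700+0.001330+-0.000570=0.0325

0 0 source 0.0769
1 5 load 0.0440
2 10 source 0.0161
3 15 load 0.0280
4 20 source 0.0381
5 25 load 0.0338
6 30 source 0.0301
7 35 load 0.0317
8 40 source 0.0330
9 45 load 0.0325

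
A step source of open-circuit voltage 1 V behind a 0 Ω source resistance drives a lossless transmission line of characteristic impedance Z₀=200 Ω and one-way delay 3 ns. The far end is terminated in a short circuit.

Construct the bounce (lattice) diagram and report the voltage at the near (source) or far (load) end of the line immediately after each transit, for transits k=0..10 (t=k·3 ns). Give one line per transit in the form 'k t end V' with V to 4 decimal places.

0 0 source 1.0000
1 3 load 0.0000
2 6 source 1.0000
3 9 load 0.0000
4 12 source 1.0000
5 15 load 0.0000
6 18 source 1.0000
7 21 load 0.0000
8 24 source 1.0000
9 27 load 0.0000
10 30 source 1.0000

Γ_L=-1.000000, Γ_S=-1.000000; launch V₁=1·200/200=1.000000
k=0 src: V=1.0000
k=1 load: inc=1.000000, refl=1.000000·-1.000000=-1.0000; V=0.000000+1.000000+-1.000000=0.0000
k=2 src: inc=-1.000000, refl=-1.000000·-1.000000=1.0000; V=1.000000+-1.000000+1.000000=1.0000
k=3 load: inc=1.000000, refl=1.000000·-1.000000=-1.0000; V=0.000000+1.000000+-1.000000=0.0000
k=4 src: inc=-1.000000, refl=-1.000000·-1.000000=1.0000; V=1.000000+-1.000000+1.000000=1.0000
k=5 load: inc=1.000000, refl=1.000000·-1.000000=-1.0000; V=0.000000+1.000000+-1.000000=0.0000
k=6 src: inc=-1.000000, refl=-1.000000·-1.000000=1.0000; V=1.000000+-1.000000+1.000000=1.0000
k=7 load: inc=1.000000, refl=1.000000·-1.000000=-1.0000; V=0.000000+1.000000+-1.000000=0.0000
k=8 src: inc=-1.000000, refl=-1.000000·-1.000000=1.0000; V=1.000000+-1.000000+1.000000=1.0000
k=9 load: inc=1.000000, refl=1.000000·-1.000000=-1.0000; V=0.000000+1.000000+-1.000000=0.0000
k=10 src: inc=-1.000000, refl=-1.000000·-1.000000=1.0000; V=1.000000+-1.000000+1.000000=1.0000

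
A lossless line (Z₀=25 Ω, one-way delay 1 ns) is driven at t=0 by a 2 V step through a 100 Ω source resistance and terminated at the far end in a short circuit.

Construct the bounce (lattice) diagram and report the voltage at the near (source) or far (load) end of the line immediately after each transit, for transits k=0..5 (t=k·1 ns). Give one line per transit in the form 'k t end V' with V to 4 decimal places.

Γ_L=-1.000000, Γ_S=0.600000; launch V₁=2·25/125=0.400000
k=0 src: V=0.4000
k=1 load: inc=0.400000, refl=0.400000·-1.000000=-0.4000; V=0.000000+0.400000+-0.400000=0.0000
k=2 src: inc=-0.400000, refl=-0.400000·0.600000=-0.2400; V=0.400000+-0.400000+-0.240000=-0.2400
k=3 load: inc=-0.240000, refl=-0.240000·-1.000000=0.2400; V=0.000000+-0.240000+0.240000=0.0000
k=4 src: inc=0.240000, refl=0.240000·0.600000=0.1440; V=-0.240000+0.240000+0.144000=0.1440
k=5 load: inc=0.144000, refl=0.144000·-1.000000=-0.1440; V=0.000000+0.144000+-0.144000=0.0000

0 0 source 0.4000
1 1 load 0.0000
2 2 source -0.2400
3 3 load 0.0000
4 4 source 0.1440
5 5 load 0.0000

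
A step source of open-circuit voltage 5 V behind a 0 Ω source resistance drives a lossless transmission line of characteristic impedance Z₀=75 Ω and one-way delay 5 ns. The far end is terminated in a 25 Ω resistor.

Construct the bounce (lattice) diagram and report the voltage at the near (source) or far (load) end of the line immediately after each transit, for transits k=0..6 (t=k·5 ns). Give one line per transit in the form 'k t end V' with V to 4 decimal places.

Γ_L=-0.500000, Γ_S=-1.000000; launch V₁=5·75/75=5.000000
k=0 src: V=5.0000
k=1 load: inc=5.000000, refl=5.000000·-0.500000=-2.5000; V=0.000000+5.000000+-2.500000=2.5000
k=2 src: inc=-2.500000, refl=-2.500000·-1.000000=2.5000; V=5.000000+-2.500000+2.500000=5.0000
k=3 load: inc=2.500000, refl=2.500000·-0.500000=-1.2500; V=2.500000+2.500000+-1.250000=3.7500
k=4 src: inc=-1.250000, refl=-1.250000·-1.000000=1.2500; V=5.000000+-1.250000+1.250000=5.0000
k=5 load: inc=1.250000, refl=1.250000·-0.500000=-0.6250; V=3.750000+1.250000+-0.625000=4.3750
k=6 src: inc=-0.625000, refl=-0.625000·-1.000000=0.6250; V=5.000000+-0.625000+0.625000=5.0000

0 0 source 5.0000
1 5 load 2.5000
2 10 source 5.0000
3 15 load 3.7500
4 20 source 5.0000
5 25 load 4.3750
6 30 source 5.0000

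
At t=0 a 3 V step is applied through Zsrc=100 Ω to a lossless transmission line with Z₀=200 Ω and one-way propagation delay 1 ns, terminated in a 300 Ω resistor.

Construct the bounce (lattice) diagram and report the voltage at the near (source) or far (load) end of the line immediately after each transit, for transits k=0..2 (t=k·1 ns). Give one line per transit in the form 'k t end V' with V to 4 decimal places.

Γ_L=0.200000, Γ_S=-0.333333; launch V₁=3·200/300=2.000000
k=0 src: V=2.0000
k=1 load: inc=2.000000, refl=2.000000·0.200000=0.4000; V=0.000000+2.000000+0.400000=2.4000
k=2 src: inc=0.400000, refl=0.400000·-0.333333=-0.1333; V=2.000000+0.400000+-0.133333=2.2667

0 0 source 2.0000
1 1 load 2.4000
2 2 source 2.2667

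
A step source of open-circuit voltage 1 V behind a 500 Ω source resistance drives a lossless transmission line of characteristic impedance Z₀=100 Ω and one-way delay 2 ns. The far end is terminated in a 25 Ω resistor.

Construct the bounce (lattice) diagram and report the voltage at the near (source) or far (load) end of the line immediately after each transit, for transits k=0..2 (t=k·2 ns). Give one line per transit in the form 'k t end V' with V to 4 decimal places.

0 0 source 0.1667
1 2 load 0.0667
2 4 source 0.0000

Γ_L=-0.600000, Γ_S=0.666667; launch V₁=1·100/600=0.166667
k=0 src: V=0.1667
k=1 load: inc=0.166667, refl=0.166667·-0.600000=-0.1000; V=0.000000+0.166667+-0.100000=0.0667
k=2 src: inc=-0.100000, refl=-0.100000·0.666667=-0.0667; V=0.166667+-0.100000+-0.066667=0.0000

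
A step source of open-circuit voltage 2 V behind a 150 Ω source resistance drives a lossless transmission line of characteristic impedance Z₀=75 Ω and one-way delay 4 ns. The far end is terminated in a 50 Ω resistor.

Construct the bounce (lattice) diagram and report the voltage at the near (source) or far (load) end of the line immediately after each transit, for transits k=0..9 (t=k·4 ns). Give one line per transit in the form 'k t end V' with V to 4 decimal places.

Γ_L=-0.200000, Γ_S=0.333333; launch V₁=2·75/225=0.666667
k=0 src: V=0.6667
k=1 load: inc=0.666667, refl=0.666667·-0.200000=-0.1333; V=0.000000+0.666667+-0.133333=0.5333
k=2 src: inc=-0.133333, refl=-0.133333·0.333333=-0.0444; V=0.666667+-0.133333+-0.044444=0.4889
k=3 load: inc=-0.044444, refl=-0.044444·-0.200000=0.0089; V=0.533333+-0.044444+0.008889=0.4978
k=4 src: inc=0.008889, refl=0.008889·0.333333=0.0030; V=0.488889+0.008889+0.002963=0.5007
k=5 load: inc=0.002963, refl=0.002963·-0.200000=-0.0006; V=0.497778+0.002963+-0.000593=0.5001
k=6 src: inc=-0.000593, refl=-0.000593·0.333333=-0.0002; V=0.500741+-0.000593+-0.000198=0.5000
k=7 load: inc=-0.000198, refl=-0.000198·-0.200000=0.0000; V=0.500148+-0.000198+0.000040=0.5000
k=8 src: inc=0.000040, refl=0.000040·0.333333=0.0000; V=0.499951+0.000040+0.000013=0.5000
k=9 load: inc=0.000013, refl=0.000013·-0.200000=-0.0000; V=0.499990+0.000013+-0.000003=0.5000

0 0 source 0.6667
1 4 load 0.5333
2 8 source 0.4889
3 12 load 0.4978
4 16 source 0.5007
5 20 load 0.5001
6 24 source 0.5000
7 28 load 0.5000
8 32 source 0.5000
9 36 load 0.5000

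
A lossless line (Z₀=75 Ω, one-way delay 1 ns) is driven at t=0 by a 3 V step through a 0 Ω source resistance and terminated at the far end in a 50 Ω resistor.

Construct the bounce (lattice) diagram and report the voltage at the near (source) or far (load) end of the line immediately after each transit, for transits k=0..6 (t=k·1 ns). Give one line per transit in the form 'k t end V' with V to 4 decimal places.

Γ_L=-0.200000, Γ_S=-1.000000; launch V₁=3·75/75=3.000000
k=0 src: V=3.0000
k=1 load: inc=3.000000, refl=3.000000·-0.200000=-0.6000; V=0.000000+3.000000+-0.600000=2.4000
k=2 src: inc=-0.600000, refl=-0.600000·-1.000000=0.6000; V=3.000000+-0.600000+0.600000=3.0000
k=3 load: inc=0.600000, refl=0.600000·-0.200000=-0.1200; V=2.400000+0.600000+-0.120000=2.8800
k=4 src: inc=-0.120000, refl=-0.120000·-1.000000=0.1200; V=3.000000+-0.120000+0.120000=3.0000
k=5 load: inc=0.120000, refl=0.120000·-0.200000=-0.0240; V=2.880000+0.120000+-0.024000=2.9760
k=6 src: inc=-0.024000, refl=-0.024000·-1.000000=0.0240; V=3.000000+-0.024000+0.024000=3.0000

0 0 source 3.0000
1 1 load 2.4000
2 2 source 3.0000
3 3 load 2.8800
4 4 source 3.0000
5 5 load 2.9760
6 6 source 3.0000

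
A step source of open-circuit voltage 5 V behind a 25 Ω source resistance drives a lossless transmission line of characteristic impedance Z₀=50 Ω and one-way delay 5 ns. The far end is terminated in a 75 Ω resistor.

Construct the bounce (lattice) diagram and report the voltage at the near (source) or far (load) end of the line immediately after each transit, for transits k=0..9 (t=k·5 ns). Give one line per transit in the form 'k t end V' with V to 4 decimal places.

Γ_L=0.200000, Γ_S=-0.333333; launch V₁=5·50/75=3.333333
k=0 src: V=3.3333
k=1 load: inc=3.333333, refl=3.333333·0.200000=0.6667; V=0.000000+3.333333+0.666667=4.0000
k=2 src: inc=0.666667, refl=0.666667·-0.333333=-0.2222; V=3.333333+0.666667+-0.222222=3.7778
k=3 load: inc=-0.222222, refl=-0.222222·0.200000=-0.0444; V=4.000000+-0.222222+-0.044444=3.7333
k=4 src: inc=-0.044444, refl=-0.044444·-0.333333=0.0148; V=3.777778+-0.044444+0.014815=3.7481
k=5 load: inc=0.014815, refl=0.014815·0.200000=0.0030; V=3.733333+0.014815+0.002963=3.7511
k=6 src: inc=0.002963, refl=0.002963·-0.333333=-0.0010; V=3.748148+0.002963+-0.000988=3.7501
k=7 load: inc=-0.000988, refl=-0.000988·0.200000=-0.0002; V=3.751111+-0.000988+-0.000198=3.7499
k=8 src: inc=-0.000198, refl=-0.000198·-0.333333=0.0001; V=3.750123+-0.000198+0.000066=3.7500
k=9 load: inc=0.000066, refl=0.000066·0.200000=0.0000; V=3.749926+0.000066+0.000013=3.7500

0 0 source 3.3333
1 5 load 4.0000
2 10 source 3.7778
3 15 load 3.7333
4 20 source 3.7481
5 25 load 3.7511
6 30 source 3.7501
7 35 load 3.7499
8 40 source 3.7500
9 45 load 3.7500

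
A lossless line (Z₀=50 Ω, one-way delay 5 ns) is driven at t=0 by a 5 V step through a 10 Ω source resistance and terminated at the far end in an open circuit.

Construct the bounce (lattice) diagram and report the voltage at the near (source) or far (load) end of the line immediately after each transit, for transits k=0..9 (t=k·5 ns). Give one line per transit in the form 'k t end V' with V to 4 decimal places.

Γ_L=1.000000, Γ_S=-0.666667; launch V₁=5·50/60=4.166667
k=0 src: V=4.1667
k=1 load: inc=4.166667, refl=4.166667·1.000000=4.1667; V=0.000000+4.166667+4.166667=8.3333
k=2 src: inc=4.166667, refl=4.166667·-0.666667=-2.7778; V=4.166667+4.166667+-2.777778=5.5556
k=3 load: inc=-2.777778, refl=-2.777778·1.000000=-2.7778; V=8.333333+-2.777778+-2.777778=2.7778
k=4 src: inc=-2.777778, refl=-2.777778·-0.666667=1.8519; V=5.555556+-2.777778+1.851852=4.6296
k=5 load: inc=1.851852, refl=1.851852·1.000000=1.8519; V=2.777778+1.851852+1.851852=6.4815
k=6 src: inc=1.851852, refl=1.851852·-0.666667=-1.2346; V=4.629630+1.851852+-1.234568=5.2469
k=7 load: inc=-1.234568, refl=-1.234568·1.000000=-1.2346; V=6.481481+-1.234568+-1.234568=4.0123
k=8 src: inc=-1.234568, refl=-1.234568·-0.666667=0.8230; V=5.246914+-1.234568+0.823045=4.8354
k=9 load: inc=0.823045, refl=0.823045·1.000000=0.8230; V=4.012346+0.823045+0.823045=5.6584

0 0 source 4.1667
1 5 load 8.3333
2 10 source 5.5556
3 15 load 2.7778
4 20 source 4.6296
5 25 load 6.4815
6 30 source 5.2469
7 35 load 4.0123
8 40 source 4.8354
9 45 load 5.6584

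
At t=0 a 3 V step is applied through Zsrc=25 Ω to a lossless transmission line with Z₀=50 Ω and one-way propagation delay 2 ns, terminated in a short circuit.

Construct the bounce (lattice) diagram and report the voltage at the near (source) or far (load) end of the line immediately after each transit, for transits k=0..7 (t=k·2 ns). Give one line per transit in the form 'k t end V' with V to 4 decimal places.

0 0 source 2.0000
1 2 load 0.0000
2 4 source 0.6667
3 6 load 0.0000
4 8 source 0.2222
5 10 load 0.0000
6 12 source 0.0741
7 14 load 0.0000

Γ_L=-1.000000, Γ_S=-0.333333; launch V₁=3·50/75=2.000000
k=0 src: V=2.0000
k=1 load: inc=2.000000, refl=2.000000·-1.000000=-2.0000; V=0.000000+2.000000+-2.000000=0.0000
k=2 src: inc=-2.000000, refl=-2.000000·-0.333333=0.6667; V=2.000000+-2.000000+0.666667=0.6667
k=3 load: inc=0.666667, refl=0.666667·-1.000000=-0.6667; V=0.000000+0.666667+-0.666667=0.0000
k=4 src: inc=-0.666667, refl=-0.666667·-0.333333=0.2222; V=0.666667+-0.666667+0.222222=0.2222
k=5 load: inc=0.222222, refl=0.222222·-1.000000=-0.2222; V=0.000000+0.222222+-0.222222=0.0000
k=6 src: inc=-0.222222, refl=-0.222222·-0.333333=0.0741; V=0.222222+-0.222222+0.074074=0.0741
k=7 load: inc=0.074074, refl=0.074074·-1.000000=-0.0741; V=0.000000+0.074074+-0.074074=0.0000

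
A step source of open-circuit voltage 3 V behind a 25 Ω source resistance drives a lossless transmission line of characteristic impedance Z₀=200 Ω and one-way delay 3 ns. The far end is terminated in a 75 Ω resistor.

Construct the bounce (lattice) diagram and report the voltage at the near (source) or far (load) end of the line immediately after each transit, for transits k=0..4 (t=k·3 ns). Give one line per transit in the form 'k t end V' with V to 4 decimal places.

0 0 source 2.6667
1 3 load 1.4545
2 6 source 2.3973
3 9 load 1.9688
4 12 source 2.3021

Γ_L=-0.454545, Γ_S=-0.777778; launch V₁=3·200/225=2.666667
k=0 src: V=2.6667
k=1 load: inc=2.666667, refl=2.666667·-0.454545=-1.2121; V=0.000000+2.666667+-1.212121=1.4545
k=2 src: inc=-1.212121, refl=-1.212121·-0.777778=0.9428; V=2.666667+-1.212121+0.942761=2.3973
k=3 load: inc=0.942761, refl=0.942761·-0.454545=-0.4285; V=1.454545+0.942761+-0.428528=1.9688
k=4 src: inc=-0.428528, refl=-0.428528·-0.777778=0.3333; V=2.397306+-0.428528+0.333299=2.3021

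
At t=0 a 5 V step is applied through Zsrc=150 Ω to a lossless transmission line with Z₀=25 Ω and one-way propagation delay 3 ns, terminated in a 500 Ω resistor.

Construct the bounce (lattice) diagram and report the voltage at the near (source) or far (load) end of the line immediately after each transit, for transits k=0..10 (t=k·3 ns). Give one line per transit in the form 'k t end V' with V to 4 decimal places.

0 0 source 0.7143
1 3 load 1.3605
2 6 source 1.8222
3 9 load 2.2398
4 12 source 2.5381
5 15 load 2.8080
6 18 source 3.0008
7 21 load 3.1753
8 24 source 3.2999
9 27 load 3.4126
10 30 source 3.4931

Γ_L=0.904762, Γ_S=0.714286; launch V₁=5·25/175=0.714286
k=0 src: V=0.7143
k=1 load: inc=0.714286, refl=0.714286·0.904762=0.6463; V=0.000000+0.714286+0.646259=1.3605
k=2 src: inc=0.646259, refl=0.646259·0.714286=0.4616; V=0.714286+0.646259+0.461613=1.8222
k=3 load: inc=0.461613, refl=0.461613·0.904762=0.4177; V=1.360544+0.461613+0.417650=2.2398
k=4 src: inc=0.417650, refl=0.417650·0.714286=0.2983; V=1.822157+0.417650+0.298321=2.5381
k=5 load: inc=0.298321, refl=0.298321·0.904762=0.2699; V=2.239807+0.298321+0.269910=2.8080
k=6 src: inc=0.269910, refl=0.269910·0.714286=0.1928; V=2.538129+0.269910+0.192793=3.0008
k=7 load: inc=0.192793, refl=0.192793·0.904762=0.1744; V=2.808039+0.192793+0.174432=3.1753
k=8 src: inc=0.174432, refl=0.174432·0.714286=0.1246; V=3.000832+0.174432+0.124594=3.2999
k=9 load: inc=0.124594, refl=0.124594·0.904762=0.1127; V=3.175263+0.124594+0.112728=3.4126
k=10 src: inc=0.112728, refl=0.112728·0.714286=0.0805; V=3.299857+0.112728+0.080520=3.4931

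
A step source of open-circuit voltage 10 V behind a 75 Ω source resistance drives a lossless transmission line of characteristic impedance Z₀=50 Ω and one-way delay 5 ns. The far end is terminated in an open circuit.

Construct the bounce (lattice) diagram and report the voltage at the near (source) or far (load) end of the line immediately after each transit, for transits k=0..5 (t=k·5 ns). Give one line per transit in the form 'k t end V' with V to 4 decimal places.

0 0 source 4.0000
1 5 load 8.0000
2 10 source 8.8000
3 15 load 9.6000
4 20 source 9.7600
5 25 load 9.9200

Γ_L=1.000000, Γ_S=0.200000; launch V₁=10·50/125=4.000000
k=0 src: V=4.0000
k=1 load: inc=4.000000, refl=4.000000·1.000000=4.0000; V=0.000000+4.000000+4.000000=8.0000
k=2 src: inc=4.000000, refl=4.000000·0.200000=0.8000; V=4.000000+4.000000+0.800000=8.8000
k=3 load: inc=0.800000, refl=0.800000·1.000000=0.8000; V=8.000000+0.800000+0.800000=9.6000
k=4 src: inc=0.800000, refl=0.800000·0.200000=0.1600; V=8.800000+0.800000+0.160000=9.7600
k=5 load: inc=0.160000, refl=0.160000·1.000000=0.1600; V=9.600000+0.160000+0.160000=9.9200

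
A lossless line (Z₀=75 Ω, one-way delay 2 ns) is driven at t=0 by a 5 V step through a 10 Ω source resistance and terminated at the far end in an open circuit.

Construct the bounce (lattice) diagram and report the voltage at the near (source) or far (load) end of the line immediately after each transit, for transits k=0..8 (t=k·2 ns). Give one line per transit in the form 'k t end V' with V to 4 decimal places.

0 0 source 4.4118
1 2 load 8.8235
2 4 source 5.4498
3 6 load 2.0761
4 8 source 4.6560
5 10 load 7.2359
6 12 source 5.2630
7 14 load 3.2902
8 16 source 4.7988

Γ_L=1.000000, Γ_S=-0.764706; launch V₁=5·75/85=4.411765
k=0 src: V=4.4118
k=1 load: inc=4.411765, refl=4.411765·1.000000=4.4118; V=0.000000+4.411765+4.411765=8.8235
k=2 src: inc=4.411765, refl=4.411765·-0.764706=-3.3737; V=4.411765+4.411765+-3.373702=5.4498
k=3 load: inc=-3.373702, refl=-3.373702·1.000000=-3.3737; V=8.823529+-3.373702+-3.373702=2.0761
k=4 src: inc=-3.373702, refl=-3.373702·-0.764706=2.5799; V=5.449827+-3.373702+2.579890=4.6560
k=5 load: inc=2.579890, refl=2.579890·1.000000=2.5799; V=2.076125+2.579890+2.579890=7.2359
k=6 src: inc=2.579890, refl=2.579890·-0.764706=-1.9729; V=4.656015+2.579890+-1.972857=5.2630
k=7 load: inc=-1.972857, refl=-1.972857·1.000000=-1.9729; V=7.235905+-1.972857+-1.972857=3.2902
k=8 src: inc=-1.972857, refl=-1.972857·-0.764706=1.5087; V=5.263048+-1.972857+1.508655=4.7988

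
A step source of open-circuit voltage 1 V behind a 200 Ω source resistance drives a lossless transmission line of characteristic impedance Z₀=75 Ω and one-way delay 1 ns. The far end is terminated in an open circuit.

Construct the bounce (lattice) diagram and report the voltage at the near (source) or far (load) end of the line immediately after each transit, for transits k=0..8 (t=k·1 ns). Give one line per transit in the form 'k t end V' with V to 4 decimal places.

Γ_L=1.000000, Γ_S=0.454545; launch V₁=1·75/275=0.272727
k=0 src: V=0.2727
k=1 load: inc=0.272727, refl=0.272727·1.000000=0.2727; V=0.000000+0.272727+0.272727=0.5455
k=2 src: inc=0.272727, refl=0.272727·0.454545=0.1240; V=0.272727+0.272727+0.123967=0.6694
k=3 load: inc=0.123967, refl=0.123967·1.000000=0.1240; V=0.545455+0.123967+0.123967=0.7934
k=4 src: inc=0.123967, refl=0.123967·0.454545=0.0563; V=0.669421+0.123967+0.056349=0.8497
k=5 load: inc=0.056349, refl=0.056349·1.000000=0.0563; V=0.793388+0.056349+0.056349=0.9061
k=6 src: inc=0.056349, refl=0.056349·0.454545=0.0256; V=0.849737+0.056349+0.025613=0.9317
k=7 load: inc=0.025613, refl=0.025613·1.000000=0.0256; V=0.906086+0.025613+0.025613=0.9573
k=8 src: inc=0.025613, refl=0.025613·0.454545=0.0116; V=0.931699+0.025613+0.011642=0.9690

0 0 source 0.2727
1 1 load 0.5455
2 2 source 0.6694
3 3 load 0.7934
4 4 source 0.8497
5 5 load 0.9061
6 6 source 0.9317
7 7 load 0.9573
8 8 source 0.9690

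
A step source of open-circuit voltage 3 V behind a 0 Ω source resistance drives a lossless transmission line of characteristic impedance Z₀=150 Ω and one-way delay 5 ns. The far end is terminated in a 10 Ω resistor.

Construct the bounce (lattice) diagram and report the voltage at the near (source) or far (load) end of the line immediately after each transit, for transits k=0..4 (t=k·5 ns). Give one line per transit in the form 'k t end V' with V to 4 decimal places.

Γ_L=-0.875000, Γ_S=-1.000000; launch V₁=3·150/150=3.000000
k=0 src: V=3.0000
k=1 load: inc=3.000000, refl=3.000000·-0.875000=-2.6250; V=0.000000+3.000000+-2.625000=0.3750
k=2 src: inc=-2.625000, refl=-2.625000·-1.000000=2.6250; V=3.000000+-2.625000+2.625000=3.0000
k=3 load: inc=2.625000, refl=2.625000·-0.875000=-2.2969; V=0.375000+2.625000+-2.296875=0.7031
k=4 src: inc=-2.296875, refl=-2.296875·-1.000000=2.2969; V=3.000000+-2.296875+2.296875=3.0000

0 0 source 3.0000
1 5 load 0.3750
2 10 source 3.0000
3 15 load 0.7031
4 20 source 3.0000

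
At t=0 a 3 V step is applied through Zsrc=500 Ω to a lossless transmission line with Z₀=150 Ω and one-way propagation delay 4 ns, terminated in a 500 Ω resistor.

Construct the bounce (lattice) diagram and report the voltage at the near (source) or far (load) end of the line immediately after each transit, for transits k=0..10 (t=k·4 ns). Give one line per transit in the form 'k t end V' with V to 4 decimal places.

0 0 source 0.6923
1 4 load 1.0651
2 8 source 1.2658
3 12 load 1.3739
4 16 source 1.4321
5 20 load 1.4634
6 24 source 1.4803
7 28 load 1.4894
8 32 source 1.4943
9 36 load 1.4969
10 40 source 1.4983

Γ_L=0.538462, Γ_S=0.538462; launch V₁=3·150/650=0.692308
k=0 src: V=0.6923
k=1 load: inc=0.692308, refl=0.692308·0.538462=0.3728; V=0.000000+0.692308+0.372781=1.0651
k=2 src: inc=0.372781, refl=0.372781·0.538462=0.2007; V=0.692308+0.372781+0.200728=1.2658
k=3 load: inc=0.200728, refl=0.200728·0.538462=0.1081; V=1.065089+0.200728+0.108084=1.3739
k=4 src: inc=0.108084, refl=0.108084·0.538462=0.0582; V=1.265817+0.108084+0.058199=1.4321
k=5 load: inc=0.058199, refl=0.058199·0.538462=0.0313; V=1.373901+0.058199+0.031338=1.4634
k=6 src: inc=0.031338, refl=0.031338·0.538462=0.0169; V=1.432101+0.031338+0.016874=1.4803
k=7 load: inc=0.016874, refl=0.016874·0.538462=0.0091; V=1.463439+0.016874+0.009086=1.4894
k=8 src: inc=0.009086, refl=0.009086·0.538462=0.0049; V=1.480313+0.009086+0.004893=1.4943
k=9 load: inc=0.004893, refl=0.004893·0.538462=0.0026; V=1.489399+0.004893+0.002634=1.4969
k=10 src: inc=0.002634, refl=0.002634·0.538462=0.0014; V=1.494292+0.002634+0.001419=1.4983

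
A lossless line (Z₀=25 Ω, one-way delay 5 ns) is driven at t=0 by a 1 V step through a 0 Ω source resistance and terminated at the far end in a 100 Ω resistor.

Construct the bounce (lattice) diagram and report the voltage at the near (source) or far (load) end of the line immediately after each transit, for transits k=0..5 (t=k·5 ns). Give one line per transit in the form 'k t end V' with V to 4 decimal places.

Γ_L=0.600000, Γ_S=-1.000000; launch V₁=1·25/25=1.000000
k=0 src: V=1.0000
k=1 load: inc=1.000000, refl=1.000000·0.600000=0.6000; V=0.000000+1.000000+0.600000=1.6000
k=2 src: inc=0.600000, refl=0.600000·-1.000000=-0.6000; V=1.000000+0.600000+-0.600000=1.0000
k=3 load: inc=-0.600000, refl=-0.600000·0.600000=-0.3600; V=1.600000+-0.600000+-0.360000=0.6400
k=4 src: inc=-0.360000, refl=-0.360000·-1.000000=0.3600; V=1.000000+-0.360000+0.360000=1.0000
k=5 load: inc=0.360000, refl=0.360000·0.600000=0.2160; V=0.640000+0.360000+0.216000=1.2160

0 0 source 1.0000
1 5 load 1.6000
2 10 source 1.0000
3 15 load 0.6400
4 20 source 1.0000
5 25 load 1.2160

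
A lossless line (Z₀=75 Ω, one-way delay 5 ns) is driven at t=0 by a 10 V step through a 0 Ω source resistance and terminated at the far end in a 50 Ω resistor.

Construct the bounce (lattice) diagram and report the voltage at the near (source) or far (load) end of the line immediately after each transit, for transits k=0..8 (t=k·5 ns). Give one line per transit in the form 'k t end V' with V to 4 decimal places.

0 0 source 10.0000
1 5 load 8.0000
2 10 source 10.0000
3 15 load 9.6000
4 20 source 10.0000
5 25 load 9.9200
6 30 source 10.0000
7 35 load 9.9840
8 40 source 10.0000

Γ_L=-0.200000, Γ_S=-1.000000; launch V₁=10·75/75=10.000000
k=0 src: V=10.0000
k=1 load: inc=10.000000, refl=10.000000·-0.200000=-2.0000; V=0.000000+10.000000+-2.000000=8.0000
k=2 src: inc=-2.000000, refl=-2.000000·-1.000000=2.0000; V=10.000000+-2.000000+2.000000=10.0000
k=3 load: inc=2.000000, refl=2.000000·-0.200000=-0.4000; V=8.000000+2.000000+-0.400000=9.6000
k=4 src: inc=-0.400000, refl=-0.400000·-1.000000=0.4000; V=10.000000+-0.400000+0.400000=10.0000
k=5 load: inc=0.400000, refl=0.400000·-0.200000=-0.0800; V=9.600000+0.400000+-0.080000=9.9200
k=6 src: inc=-0.080000, refl=-0.080000·-1.000000=0.0800; V=10.000000+-0.080000+0.080000=10.0000
k=7 load: inc=0.080000, refl=0.080000·-0.200000=-0.0160; V=9.920000+0.080000+-0.016000=9.9840
k=8 src: inc=-0.016000, refl=-0.016000·-1.000000=0.0160; V=10.000000+-0.016000+0.016000=10.0000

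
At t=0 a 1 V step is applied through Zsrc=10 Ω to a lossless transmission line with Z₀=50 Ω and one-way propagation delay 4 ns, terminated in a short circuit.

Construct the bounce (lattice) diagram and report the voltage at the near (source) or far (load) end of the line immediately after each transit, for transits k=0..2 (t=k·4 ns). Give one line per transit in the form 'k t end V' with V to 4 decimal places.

Γ_L=-1.000000, Γ_S=-0.666667; launch V₁=1·50/60=0.833333
k=0 src: V=0.8333
k=1 load: inc=0.833333, refl=0.833333·-1.000000=-0.8333; V=0.000000+0.833333+-0.833333=0.0000
k=2 src: inc=-0.833333, refl=-0.833333·-0.666667=0.5556; V=0.833333+-0.833333+0.555556=0.5556

0 0 source 0.8333
1 4 load 0.0000
2 8 source 0.5556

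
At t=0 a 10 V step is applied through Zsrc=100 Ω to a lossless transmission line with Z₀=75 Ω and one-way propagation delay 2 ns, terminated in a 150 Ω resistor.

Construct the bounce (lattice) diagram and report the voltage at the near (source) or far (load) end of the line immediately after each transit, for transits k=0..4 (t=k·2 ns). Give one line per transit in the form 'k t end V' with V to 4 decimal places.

Γ_L=0.333333, Γ_S=0.142857; launch V₁=10·75/175=4.285714
k=0 src: V=4.2857
k=1 load: inc=4.285714, refl=4.285714·0.333333=1.4286; V=0.000000+4.285714+1.428571=5.7143
k=2 src: inc=1.428571, refl=1.428571·0.142857=0.2041; V=4.285714+1.428571+0.204082=5.9184
k=3 load: inc=0.204082, refl=0.204082·0.333333=0.0680; V=5.714286+0.204082+0.068027=5.9864
k=4 src: inc=0.068027, refl=0.068027·0.142857=0.0097; V=5.918367+0.068027+0.009718=5.9961

0 0 source 4.2857
1 2 load 5.7143
2 4 source 5.9184
3 6 load 5.9864
4 8 source 5.9961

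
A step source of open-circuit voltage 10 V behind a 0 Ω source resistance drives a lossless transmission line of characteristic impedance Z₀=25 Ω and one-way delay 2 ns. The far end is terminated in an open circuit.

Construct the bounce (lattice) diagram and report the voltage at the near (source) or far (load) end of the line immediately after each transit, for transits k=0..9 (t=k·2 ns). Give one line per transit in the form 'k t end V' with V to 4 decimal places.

0 0 source 10.0000
1 2 load 20.0000
2 4 source 10.0000
3 6 load 0.0000
4 8 source 10.0000
5 10 load 20.0000
6 12 source 10.0000
7 14 load 0.0000
8 16 source 10.0000
9 18 load 20.0000

Γ_L=1.000000, Γ_S=-1.000000; launch V₁=10·25/25=10.000000
k=0 src: V=10.0000
k=1 load: inc=10.000000, refl=10.000000·1.000000=10.0000; V=0.000000+10.000000+10.000000=20.0000
k=2 src: inc=10.000000, refl=10.000000·-1.000000=-10.0000; V=10.000000+10.000000+-10.000000=10.0000
k=3 load: inc=-10.000000, refl=-10.000000·1.000000=-10.0000; V=20.000000+-10.000000+-10.000000=0.0000
k=4 src: inc=-10.000000, refl=-10.000000·-1.000000=10.0000; V=10.000000+-10.000000+10.000000=10.0000
k=5 load: inc=10.000000, refl=10.000000·1.000000=10.0000; V=0.000000+10.000000+10.000000=20.0000
k=6 src: inc=10.000000, refl=10.000000·-1.000000=-10.0000; V=10.000000+10.000000+-10.000000=10.0000
k=7 load: inc=-10.000000, refl=-10.000000·1.000000=-10.0000; V=20.000000+-10.000000+-10.000000=0.0000
k=8 src: inc=-10.000000, refl=-10.000000·-1.000000=10.0000; V=10.000000+-10.000000+10.000000=10.0000
k=9 load: inc=10.000000, refl=10.000000·1.000000=10.0000; V=0.000000+10.000000+10.000000=20.0000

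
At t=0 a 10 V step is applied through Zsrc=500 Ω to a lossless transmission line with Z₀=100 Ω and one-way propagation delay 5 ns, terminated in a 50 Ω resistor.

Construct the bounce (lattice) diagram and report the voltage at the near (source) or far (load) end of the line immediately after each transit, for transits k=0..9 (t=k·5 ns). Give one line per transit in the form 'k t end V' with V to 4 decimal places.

Γ_L=-0.333333, Γ_S=0.666667; launch V₁=10·100/600=1.666667
k=0 src: V=1.6667
k=1 load: inc=1.666667, refl=1.666667·-0.333333=-0.5556; V=0.000000+1.666667+-0.555556=1.1111
k=2 src: inc=-0.555556, refl=-0.555556·0.666667=-0.3704; V=1.666667+-0.555556+-0.370370=0.7407
k=3 load: inc=-0.370370, refl=-0.370370·-0.333333=0.1235; V=1.111111+-0.370370+0.123457=0.8642
k=4 src: inc=0.123457, refl=0.123457·0.666667=0.0823; V=0.740741+0.123457+0.082305=0.9465
k=5 load: inc=0.082305, refl=0.082305·-0.333333=-0.0274; V=0.864198+0.082305+-0.027435=0.9191
k=6 src: inc=-0.027435, refl=-0.027435·0.666667=-0.0183; V=0.946502+-0.027435+-0.018290=0.9008
k=7 load: inc=-0.018290, refl=-0.018290·-0.333333=0.0061; V=0.919067+-0.018290+0.006097=0.9069
k=8 src: inc=0.006097, refl=0.006097·0.666667=0.0041; V=0.900777+0.006097+0.004064=0.9109
k=9 load: inc=0.004064, refl=0.004064·-0.333333=-0.0014; V=0.906874+0.004064+-0.001355=0.9096

0 0 source 1.6667
1 5 load 1.1111
2 10 source 0.7407
3 15 load 0.8642
4 20 source 0.9465
5 25 load 0.9191
6 30 source 0.9008
7 35 load 0.9069
8 40 source 0.9109
9 45 load 0.9096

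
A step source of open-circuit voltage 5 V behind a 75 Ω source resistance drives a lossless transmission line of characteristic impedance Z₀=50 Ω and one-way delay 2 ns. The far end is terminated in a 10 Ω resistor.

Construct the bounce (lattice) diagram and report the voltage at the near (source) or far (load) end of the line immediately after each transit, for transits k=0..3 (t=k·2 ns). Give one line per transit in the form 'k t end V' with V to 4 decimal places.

0 0 source 2.0000
1 2 load 0.6667
2 4 source 0.4000
3 6 load 0.5778

Γ_L=-0.666667, Γ_S=0.200000; launch V₁=5·50/125=2.000000
k=0 src: V=2.0000
k=1 load: inc=2.000000, refl=2.000000·-0.666667=-1.3333; V=0.000000+2.000000+-1.333333=0.6667
k=2 src: inc=-1.333333, refl=-1.333333·0.200000=-0.2667; V=2.000000+-1.333333+-0.266667=0.4000
k=3 load: inc=-0.266667, refl=-0.266667·-0.666667=0.1778; V=0.666667+-0.266667+0.177778=0.5778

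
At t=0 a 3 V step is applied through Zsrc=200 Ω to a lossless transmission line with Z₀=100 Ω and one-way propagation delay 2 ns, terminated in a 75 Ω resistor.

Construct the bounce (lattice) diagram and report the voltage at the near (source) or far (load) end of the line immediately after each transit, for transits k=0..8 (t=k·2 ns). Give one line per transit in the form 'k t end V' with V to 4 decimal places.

Γ_L=-0.142857, Γ_S=0.333333; launch V₁=3·100/300=1.000000
k=0 src: V=1.0000
k=1 load: inc=1.000000, refl=1.000000·-0.142857=-0.1429; V=0.000000+1.000000+-0.142857=0.8571
k=2 src: inc=-0.142857, refl=-0.142857·0.333333=-0.0476; V=1.000000+-0.142857+-0.047619=0.8095
k=3 load: inc=-0.047619, refl=-0.047619·-0.142857=0.0068; V=0.857143+-0.047619+0.006803=0.8163
k=4 src: inc=0.006803, refl=0.006803·0.333333=0.0023; V=0.809524+0.006803+0.002268=0.8186
k=5 load: inc=0.002268, refl=0.002268·-0.142857=-0.0003; V=0.816327+0.002268+-0.000324=0.8183
k=6 src: inc=-0.000324, refl=-0.000324·0.333333=-0.0001; V=0.818594+-0.000324+-0.000108=0.8182
k=7 load: inc=-0.000108, refl=-0.000108·-0.142857=0.0000; V=0.818270+-0.000108+0.000015=0.8182
k=8 src: inc=0.000015, refl=0.000015·0.333333=0.0000; V=0.818162+0.000015+0.000005=0.8182

0 0 source 1.0000
1 2 load 0.8571
2 4 source 0.8095
3 6 load 0.8163
4 8 source 0.8186
5 10 load 0.8183
6 12 source 0.8182
7 14 load 0.8182
8 16 source 0.8182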